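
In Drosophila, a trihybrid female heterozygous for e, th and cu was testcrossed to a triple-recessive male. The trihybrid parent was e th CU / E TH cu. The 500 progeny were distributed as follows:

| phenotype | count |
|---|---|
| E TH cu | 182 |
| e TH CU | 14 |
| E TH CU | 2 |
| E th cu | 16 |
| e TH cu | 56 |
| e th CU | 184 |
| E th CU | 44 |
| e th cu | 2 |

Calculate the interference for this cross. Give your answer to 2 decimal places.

The two rarest classes, e th cu and E TH CU, are the double crossovers. Comparing them with the parentals, only the cu allele has switched, so cu is the middle locus and the order is th – cu – e.
th–cu: (30 + 4)/500 = 0.0680; cu–e: (100 + 4)/500 = 0.2080.
Expected DCO frequency = 0.0680 × 0.2080 ≈ 0.01414; observed = 4/500 ≈ 0.00800.
Coefficient of coincidence = 0.00800/0.01414 ≈ 0.57; interference = 1 − 0.57 = 0.43.

0.43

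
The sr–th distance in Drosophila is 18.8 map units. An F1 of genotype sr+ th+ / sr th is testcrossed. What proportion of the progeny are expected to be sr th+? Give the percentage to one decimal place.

9.4%

A map distance of 18.8 map units corresponds to a recombination frequency of 0.188.
The F1 is sr+ th+ / sr th, so sr th+ is a recombinant gamete class with expected frequency r/2 = 0.188/2 = 0.0940.
That is 0.0940 = 9.4% of the progeny.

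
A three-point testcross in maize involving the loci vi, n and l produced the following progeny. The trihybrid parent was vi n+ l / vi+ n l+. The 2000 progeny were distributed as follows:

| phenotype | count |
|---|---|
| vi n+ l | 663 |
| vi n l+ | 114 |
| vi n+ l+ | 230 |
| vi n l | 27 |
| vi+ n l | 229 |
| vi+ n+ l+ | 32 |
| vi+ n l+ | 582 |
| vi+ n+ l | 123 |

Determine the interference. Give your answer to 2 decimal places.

The two rarest classes, vi n l and vi+ n+ l+, are the double crossovers. Comparing them with the parentals, only the n allele has switched, so n is the middle locus and the order is l – n – vi.
l–n: (459 + 59)/2000 = 0.2590; n–vi: (237 + 59)/2000 = 0.1480.
Expected DCO frequency = 0.2590 × 0.1480 ≈ 0.03833; observed = 59/2000 ≈ 0.02950.
Coefficient of coincidence = 0.02950/0.03833 ≈ 0.77; interference = 1 − 0.77 = 0.23.

0.23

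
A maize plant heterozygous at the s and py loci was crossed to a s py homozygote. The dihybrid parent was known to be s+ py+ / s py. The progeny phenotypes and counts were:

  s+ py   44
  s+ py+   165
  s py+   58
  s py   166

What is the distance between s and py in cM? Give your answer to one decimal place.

The recombinant classes are s+ py and s py+: 44 + 58 = 102.
Recombination frequency = 102/433 = 0.2356 ≈ 23.6%, i.e. 23.6 cM.

23.6 cM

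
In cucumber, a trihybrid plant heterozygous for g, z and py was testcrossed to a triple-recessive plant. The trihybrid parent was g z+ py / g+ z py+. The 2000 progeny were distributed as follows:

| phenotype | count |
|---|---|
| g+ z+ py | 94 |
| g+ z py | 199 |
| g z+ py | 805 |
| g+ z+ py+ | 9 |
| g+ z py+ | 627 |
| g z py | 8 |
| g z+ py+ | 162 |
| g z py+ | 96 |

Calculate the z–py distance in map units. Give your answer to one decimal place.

The two rarest classes, g z py and g+ z+ py+, are the double crossovers. Comparing them with the parentals, only the z allele has switched, so z is the middle locus and the order is py – z – g.
Crossovers in the py–z interval produce the single-crossover classes g z+ py+ and g+ z py (162 + 199 = 361) plus the double crossovers (17).
RF(py–z) = (361 + 17) / 2000 = 378/2000 = 0.1890 → 18.9 map units.

18.9 map units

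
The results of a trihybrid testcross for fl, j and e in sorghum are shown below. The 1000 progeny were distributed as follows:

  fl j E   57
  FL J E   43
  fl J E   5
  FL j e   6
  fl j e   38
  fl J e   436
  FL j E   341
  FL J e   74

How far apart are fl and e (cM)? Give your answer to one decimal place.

14.2 cM

The two most frequent reciprocal classes, FL j E and fl J e, are the parental types, so the F1 was FL j E / fl J e.
The two rarest classes, FL j e and fl J E, are the double crossovers. Comparing them with the parentals, only the e allele has switched, so e is the middle locus and the order is j – e – fl.
Crossovers in the e–fl interval produce the single-crossover classes fl j E and FL J e (57 + 74 = 131) plus the double crossovers (11).
RF(e–fl) = (131 + 11) / 1000 = 142/1000 = 0.1420 → 14.2 cM.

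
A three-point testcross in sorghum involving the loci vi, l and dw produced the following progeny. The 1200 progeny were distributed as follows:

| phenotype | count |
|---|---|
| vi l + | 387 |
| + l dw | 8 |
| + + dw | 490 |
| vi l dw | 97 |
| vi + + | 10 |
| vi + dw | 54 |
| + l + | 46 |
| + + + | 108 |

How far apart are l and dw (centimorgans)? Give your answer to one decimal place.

The two most frequent reciprocal classes, vi l + and + + dw, are the parental types, so the F1 was vi l + / + + dw.
The two rarest classes, vi + + and + l dw, are the double crossovers. Comparing them with the parentals, only the l allele has switched, so l is the middle locus and the order is vi – l – dw.
Crossovers in the l–dw interval produce the single-crossover classes vi l dw and + + + (97 + 108 = 205) plus the double crossovers (18).
RF(l–dw) = (205 + 18) / 1200 = 223/1200 = 0.1858 → 18.6 centimorgans.

18.6 centimorgans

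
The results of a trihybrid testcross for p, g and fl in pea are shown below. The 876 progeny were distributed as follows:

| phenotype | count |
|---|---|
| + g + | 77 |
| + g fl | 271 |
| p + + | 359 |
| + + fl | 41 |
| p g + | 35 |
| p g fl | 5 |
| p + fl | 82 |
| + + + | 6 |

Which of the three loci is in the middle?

The two most frequent reciprocal classes, p + + and + g fl, are the parental types, so the F1 was p + + / + g fl.
The two rarest classes, + + + and p g fl, are the double crossovers. Comparing them with the parentals, only the p allele has switched, so p is the middle locus and the order is fl – p – g.

p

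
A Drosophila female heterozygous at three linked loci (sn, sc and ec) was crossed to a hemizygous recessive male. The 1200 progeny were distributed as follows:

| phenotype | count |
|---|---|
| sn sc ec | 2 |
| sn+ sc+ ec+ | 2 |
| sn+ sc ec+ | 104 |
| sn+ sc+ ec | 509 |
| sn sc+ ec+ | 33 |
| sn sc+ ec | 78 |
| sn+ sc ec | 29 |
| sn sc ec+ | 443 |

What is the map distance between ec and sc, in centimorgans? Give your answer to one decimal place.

The two most frequent reciprocal classes, sn+ sc+ ec and sn sc ec+, are the parental types, so the F1 was sn+ sc+ ec / sn sc ec+.
The two rarest classes, sn+ sc+ ec+ and sn sc ec, are the double crossovers. Comparing them with the parentals, only the ec allele has switched, so ec is the middle locus and the order is sn – ec – sc.
Crossovers in the ec–sc interval produce the single-crossover classes sn+ sc ec and sn sc+ ec+ (29 + 33 = 62) plus the double crossovers (4).
RF(ec–sc) = (62 + 4) / 1200 = 66/1200 = 0.0550 → 5.5 centimorgans.

5.5 centimorgans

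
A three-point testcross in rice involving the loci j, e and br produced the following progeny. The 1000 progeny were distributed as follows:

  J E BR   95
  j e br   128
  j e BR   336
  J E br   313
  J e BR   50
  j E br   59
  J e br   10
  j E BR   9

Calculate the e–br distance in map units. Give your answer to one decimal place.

The two most frequent reciprocal classes, j e BR and J E br, are the parental types, so the F1 was j e BR / J E br.
The two rarest classes, j E BR and J e br, are the double crossovers. Comparing them with the parentals, only the e allele has switched, so e is the middle locus and the order is j – e – br.
Crossovers in the e–br interval produce the single-crossover classes j e br and J E BR (128 + 95 = 223) plus the double crossovers (19).
RF(e–br) = (223 + 19) / 1000 = 242/1000 = 0.2420 → 24.2 map units.

24.2 map units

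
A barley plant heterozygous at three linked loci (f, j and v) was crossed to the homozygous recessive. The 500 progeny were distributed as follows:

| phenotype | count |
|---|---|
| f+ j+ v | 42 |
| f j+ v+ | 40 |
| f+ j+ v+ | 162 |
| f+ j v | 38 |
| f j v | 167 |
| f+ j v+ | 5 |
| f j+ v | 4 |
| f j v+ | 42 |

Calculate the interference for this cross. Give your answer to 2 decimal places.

The two most frequent reciprocal classes, f j v and f+ j+ v+, are the parental types, so the F1 was f j v / f+ j+ v+.
The two rarest classes, f j+ v and f+ j v+, are the double crossovers. Comparing them with the parentals, only the j allele has switched, so j is the middle locus and the order is f – j – v.
f–j: (78 + 9)/500 = 0.1740; j–v: (84 + 9)/500 = 0.1860.
Expected DCO frequency = 0.1740 × 0.1860 ≈ 0.03236; observed = 9/500 ≈ 0.01800.
Coefficient of coincidence = 0.01800/0.03236 ≈ 0.56; interference = 1 − 0.56 = 0.44.

0.44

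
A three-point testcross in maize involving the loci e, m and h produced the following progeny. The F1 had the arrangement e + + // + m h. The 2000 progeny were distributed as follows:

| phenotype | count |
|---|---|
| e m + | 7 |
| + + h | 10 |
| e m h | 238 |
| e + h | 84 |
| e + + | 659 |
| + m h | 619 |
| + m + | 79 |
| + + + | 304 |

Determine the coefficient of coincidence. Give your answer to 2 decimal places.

0.34

The two rarest classes, e m + and + + h, are the double crossovers. Comparing them with the parentals, only the m allele has switched, so m is the middle locus and the order is h – m – e.
h–m: (163 + 17)/2000 = 0.0900; m–e: (542 + 17)/2000 = 0.2795.
Expected DCO frequency = 0.0900 × 0.2795 ≈ 0.02516; observed = 17/2000 ≈ 0.00850.
Coefficient of coincidence = 0.00850/0.02516 ≈ 0.34.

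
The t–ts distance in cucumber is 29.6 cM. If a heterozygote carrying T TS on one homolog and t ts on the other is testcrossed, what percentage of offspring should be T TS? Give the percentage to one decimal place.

A map distance of 29.6 cM corresponds to a recombination frequency of 0.296.
The F1 is T TS / t ts, so T TS is a parental gamete class with expected frequency (1 − r)/2 = 0.704/2 = 0.3520.
That is 0.3520 = 35.2% of the progeny.

35.2%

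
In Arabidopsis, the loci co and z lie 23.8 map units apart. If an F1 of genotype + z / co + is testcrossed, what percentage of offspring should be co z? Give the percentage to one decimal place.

A map distance of 23.8 map units corresponds to a recombination frequency of 0.238.
The F1 is + z / co +, so co z is a recombinant gamete class with expected frequency r/2 = 0.238/2 = 0.1190.
That is 0.1190 = 11.9% of the progeny.

11.9%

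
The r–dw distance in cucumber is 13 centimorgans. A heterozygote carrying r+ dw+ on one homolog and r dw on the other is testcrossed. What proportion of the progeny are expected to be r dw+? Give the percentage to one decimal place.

A map distance of 13 centimorgans corresponds to a recombination frequency of 0.130.
The F1 is r+ dw+ / r dw, so r dw+ is a recombinant gamete class with expected frequency r/2 = 0.130/2 = 0.0650.
That is 0.0650 = 6.5% of the progeny.

6.5%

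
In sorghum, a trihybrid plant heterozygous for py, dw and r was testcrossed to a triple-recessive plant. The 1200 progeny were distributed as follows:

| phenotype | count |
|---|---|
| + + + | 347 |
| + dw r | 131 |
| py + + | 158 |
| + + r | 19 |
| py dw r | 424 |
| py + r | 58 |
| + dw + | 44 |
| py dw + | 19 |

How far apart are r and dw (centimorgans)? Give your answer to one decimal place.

The two most frequent reciprocal classes, py dw r and + + +, are the parental types, so the F1 was py dw r / + + +.
The two rarest classes, py dw + and + + r, are the double crossovers. Comparing them with the parentals, only the r allele has switched, so r is the middle locus and the order is py – r – dw.
Crossovers in the r–dw interval produce the single-crossover classes py + r and + dw + (58 + 44 = 102) plus the double crossovers (38).
RF(r–dw) = (102 + 38) / 1200 = 140/1200 = 0.1167 → 11.7 centimorgans.

11.7 centimorgans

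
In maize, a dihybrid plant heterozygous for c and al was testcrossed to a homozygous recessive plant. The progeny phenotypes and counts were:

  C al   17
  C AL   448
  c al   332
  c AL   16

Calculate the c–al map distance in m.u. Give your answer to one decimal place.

The two most frequent classes, C AL (448) and c al (332), are the parental types, so the F1 was C AL / c al.
The recombinant classes are C al and c AL: 17 + 16 = 33.
Recombination frequency = 33/813 = 0.0406 ≈ 4.1%, i.e. 4.1 m.u.

4.1 m.u.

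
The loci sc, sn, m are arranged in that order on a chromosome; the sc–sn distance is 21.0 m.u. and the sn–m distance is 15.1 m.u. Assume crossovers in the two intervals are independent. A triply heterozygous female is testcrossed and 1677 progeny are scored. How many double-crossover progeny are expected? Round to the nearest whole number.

53

Map distances give recombination frequencies of 0.210 and 0.151 for the two intervals.
With no interference, expected double-crossover frequency = 0.210 × 0.151 = 0.03171.
Expected number = 0.03171 × 1677 = 53.18 ≈ 53.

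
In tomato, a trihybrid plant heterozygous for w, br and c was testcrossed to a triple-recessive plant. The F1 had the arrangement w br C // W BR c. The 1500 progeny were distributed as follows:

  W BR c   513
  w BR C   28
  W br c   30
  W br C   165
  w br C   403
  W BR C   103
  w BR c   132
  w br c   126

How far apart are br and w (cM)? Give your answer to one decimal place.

The two rarest classes, w BR C and W br c, are the double crossovers. Comparing them with the parentals, only the br allele has switched, so br is the middle locus and the order is c – br – w.
Crossovers in the br–w interval produce the single-crossover classes W br C and w BR c (165 + 132 = 297) plus the double crossovers (58).
RF(br–w) = (297 + 58) / 1500 = 355/1500 = 0.2367 → 23.7 cM.

23.7 cM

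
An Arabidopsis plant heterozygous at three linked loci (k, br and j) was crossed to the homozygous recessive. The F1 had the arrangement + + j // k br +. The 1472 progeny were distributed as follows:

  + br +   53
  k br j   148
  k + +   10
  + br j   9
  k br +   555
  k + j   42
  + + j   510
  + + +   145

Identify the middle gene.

br

The two rarest classes, + br j and k + +, are the double crossovers. Comparing them with the parentals, only the br allele has switched, so br is the middle locus and the order is j – br – k.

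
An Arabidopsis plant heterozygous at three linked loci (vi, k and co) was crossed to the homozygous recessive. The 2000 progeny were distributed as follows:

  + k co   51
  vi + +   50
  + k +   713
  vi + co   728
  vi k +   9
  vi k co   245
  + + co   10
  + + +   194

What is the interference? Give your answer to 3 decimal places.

0.309

The two most frequent reciprocal classes, + k + and vi + co, are the parental types, so the F1 was + k + / vi + co.
The two rarest classes, vi k + and + + co, are the double crossovers. Comparing them with the parentals, only the vi allele has switched, so vi is the middle locus and the order is co – vi – k.
co–vi: (101 + 19)/2000 = 0.0600; vi–k: (439 + 19)/2000 = 0.2290.
Expected DCO frequency = 0.0600 × 0.2290 ≈ 0.01374; observed = 19/2000 ≈ 0.00950.
Coefficient of coincidence = 0.00950/0.01374 ≈ 0.691; interference = 1 − 0.691 = 0.309.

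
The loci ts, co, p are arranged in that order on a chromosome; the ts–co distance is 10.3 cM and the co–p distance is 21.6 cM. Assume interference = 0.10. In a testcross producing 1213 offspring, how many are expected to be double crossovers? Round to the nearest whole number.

Map distances give recombination frequencies of 0.103 and 0.216 for the two intervals.
With interference 0.10 (so coincidence = 0.90), expected double-crossover frequency = 0.103 × 0.216 × 0.90 = 0.02002.
Expected number = 0.02002 × 1213 = 24.29 ≈ 24.

24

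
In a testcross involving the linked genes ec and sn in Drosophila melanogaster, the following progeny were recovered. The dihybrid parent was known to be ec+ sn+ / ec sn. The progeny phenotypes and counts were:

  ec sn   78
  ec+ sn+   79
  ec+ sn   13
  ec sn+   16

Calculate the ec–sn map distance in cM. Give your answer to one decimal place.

The recombinant classes are ec+ sn and ec sn+: 13 + 16 = 29.
Recombination frequency = 29/186 = 0.1559 ≈ 15.6%, i.e. 15.6 cM.

15.6 cM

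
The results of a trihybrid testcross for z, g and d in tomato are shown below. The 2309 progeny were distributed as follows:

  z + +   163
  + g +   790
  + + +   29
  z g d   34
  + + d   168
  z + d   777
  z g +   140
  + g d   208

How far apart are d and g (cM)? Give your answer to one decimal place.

18.8 cM

The two most frequent reciprocal classes, + g + and z + d, are the parental types, so the F1 was + g + / z + d.
The two rarest classes, + + + and z g d, are the double crossovers. Comparing them with the parentals, only the g allele has switched, so g is the middle locus and the order is d – g – z.
Crossovers in the d–g interval produce the single-crossover classes + g d and z + + (208 + 163 = 371) plus the double crossovers (63).
RF(d–g) = (371 + 63) / 2309 = 434/2309 = 0.1880 → 18.8 cM.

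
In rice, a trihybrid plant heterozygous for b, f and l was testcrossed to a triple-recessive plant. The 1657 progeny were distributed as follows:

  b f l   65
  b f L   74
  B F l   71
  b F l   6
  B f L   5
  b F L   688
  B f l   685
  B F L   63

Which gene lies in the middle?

The two most frequent reciprocal classes, B f l and b F L, are the parental types, so the F1 was B f l / b F L.
The two rarest classes, B f L and b F l, are the double crossovers. Comparing them with the parentals, only the l allele has switched, so l is the middle locus and the order is b – l – f.

l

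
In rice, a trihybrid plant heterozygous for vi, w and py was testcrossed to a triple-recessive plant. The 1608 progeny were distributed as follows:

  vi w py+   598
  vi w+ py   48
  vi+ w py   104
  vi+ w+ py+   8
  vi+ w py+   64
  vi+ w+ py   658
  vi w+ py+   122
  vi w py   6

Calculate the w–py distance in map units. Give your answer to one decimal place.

14.9 map units

The two most frequent reciprocal classes, vi w py+ and vi+ w+ py, are the parental types, so the F1 was vi w py+ / vi+ w+ py.
The two rarest classes, vi w py and vi+ w+ py+, are the double crossovers. Comparing them with the parentals, only the py allele has switched, so py is the middle locus and the order is w – py – vi.
Crossovers in the w–py interval produce the single-crossover classes vi w+ py+ and vi+ w py (122 + 104 = 226) plus the double crossovers (14).
RF(w–py) = (226 + 14) / 1608 = 240/1608 = 0.1493 → 14.9 map units.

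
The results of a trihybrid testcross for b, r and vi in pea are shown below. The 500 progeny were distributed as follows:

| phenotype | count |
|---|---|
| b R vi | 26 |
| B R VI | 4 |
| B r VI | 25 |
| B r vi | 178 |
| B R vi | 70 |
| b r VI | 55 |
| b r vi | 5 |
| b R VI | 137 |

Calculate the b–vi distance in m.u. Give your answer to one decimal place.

12.0 m.u.

The two most frequent reciprocal classes, B r vi and b R VI, are the parental types, so the F1 was B r vi / b R VI.
The two rarest classes, b r vi and B R VI, are the double crossovers. Comparing them with the parentals, only the b allele has switched, so b is the middle locus and the order is vi – b – r.
Crossovers in the vi–b interval produce the single-crossover classes B r VI and b R vi (25 + 26 = 51) plus the double crossovers (9).
RF(vi–b) = (51 + 9) / 500 = 60/500 = 0.1200 → 12.0 m.u.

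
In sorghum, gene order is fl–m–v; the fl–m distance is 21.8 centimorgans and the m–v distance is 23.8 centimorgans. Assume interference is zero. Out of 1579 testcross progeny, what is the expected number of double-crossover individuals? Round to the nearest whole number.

Map distances give recombination frequencies of 0.218 and 0.238 for the two intervals.
With no interference, expected double-crossover frequency = 0.218 × 0.238 = 0.05188.
Expected number = 0.05188 × 1579 = 81.92 ≈ 82.

82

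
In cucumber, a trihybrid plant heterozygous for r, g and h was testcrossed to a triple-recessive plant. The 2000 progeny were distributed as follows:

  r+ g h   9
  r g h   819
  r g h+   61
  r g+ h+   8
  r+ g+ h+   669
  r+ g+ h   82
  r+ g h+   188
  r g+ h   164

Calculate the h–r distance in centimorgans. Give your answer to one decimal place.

8.0 centimorgans

The two most frequent reciprocal classes, r+ g+ h+ and r g h, are the parental types, so the F1 was r+ g+ h+ / r g h.
The two rarest classes, r g+ h+ and r+ g h, are the double crossovers. Comparing them with the parentals, only the r allele has switched, so r is the middle locus and the order is g – r – h.
Crossovers in the r–h interval produce the single-crossover classes r+ g+ h and r g h+ (82 + 61 = 143) plus the double crossovers (17).
RF(r–h) = (143 + 17) / 2000 = 160/2000 = 0.0800 → 8.0 centimorgans.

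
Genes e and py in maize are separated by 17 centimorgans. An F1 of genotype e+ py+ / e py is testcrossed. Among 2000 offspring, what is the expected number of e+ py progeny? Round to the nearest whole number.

A map distance of 17 centimorgans corresponds to a recombination frequency of 0.170.
The F1 is e+ py+ / e py, so e+ py is a recombinant gamete class with expected frequency r/2 = 0.170/2 = 0.0850.
Expected number = 0.0850 × 2000 = 170.00 ≈ 170.

170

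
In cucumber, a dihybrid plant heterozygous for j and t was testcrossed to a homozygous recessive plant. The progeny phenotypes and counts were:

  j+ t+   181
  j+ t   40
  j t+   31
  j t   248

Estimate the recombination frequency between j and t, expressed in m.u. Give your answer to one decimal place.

14.2 m.u.

The two most frequent classes, j+ t+ (181) and j t (248), are the parental types, so the F1 was j+ t+ / j t.
The recombinant classes are j+ t and j t+: 40 + 31 = 71.
Recombination frequency = 71/500 = 0.1420 ≈ 14.2%, i.e. 14.2 m.u.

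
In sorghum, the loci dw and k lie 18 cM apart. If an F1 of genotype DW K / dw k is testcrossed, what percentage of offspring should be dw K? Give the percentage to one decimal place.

A map distance of 18 cM corresponds to a recombination frequency of 0.180.
The F1 is DW K / dw k, so dw K is a recombinant gamete class with expected frequency r/2 = 0.180/2 = 0.0900.
That is 0.0900 = 9.0% of the progeny.

9.0%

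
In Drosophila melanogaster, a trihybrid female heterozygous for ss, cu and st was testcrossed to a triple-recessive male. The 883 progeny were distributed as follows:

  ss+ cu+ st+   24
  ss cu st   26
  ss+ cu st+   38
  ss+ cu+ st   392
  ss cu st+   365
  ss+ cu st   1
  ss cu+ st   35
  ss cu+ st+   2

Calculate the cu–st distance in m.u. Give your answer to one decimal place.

The two most frequent reciprocal classes, ss+ cu+ st and ss cu st+, are the parental types, so the F1 was ss+ cu+ st / ss cu st+.
The two rarest classes, ss+ cu st and ss cu+ st+, are the double crossovers. Comparing them with the parentals, only the cu allele has switched, so cu is the middle locus and the order is ss – cu – st.
Crossovers in the cu–st interval produce the single-crossover classes ss+ cu+ st+ and ss cu st (24 + 26 = 50) plus the double crossovers (3).
RF(cu–st) = (50 + 3) / 883 = 53/883 = 0.0600 → 6.0 m.u.

6.0 m.u.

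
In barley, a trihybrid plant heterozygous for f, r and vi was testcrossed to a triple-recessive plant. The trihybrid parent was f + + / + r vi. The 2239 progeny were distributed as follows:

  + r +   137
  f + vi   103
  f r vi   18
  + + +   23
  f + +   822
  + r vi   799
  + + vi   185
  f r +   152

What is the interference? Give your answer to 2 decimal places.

0.14

The two rarest classes, + + + and f r vi, are the double crossovers. Comparing them with the parentals, only the f allele has switched, so f is the middle locus and the order is r – f – vi.
r–f: (337 + 41)/2239 = 0.1688; f–vi: (240 + 41)/2239 = 0.1255.
Expected DCO frequency = 0.1688 × 0.1255 ≈ 0.02118; observed = 41/2239 ≈ 0.01831.
Coefficient of coincidence = 0.01831/0.02118 ≈ 0.86; interference = 1 − 0.86 = 0.14.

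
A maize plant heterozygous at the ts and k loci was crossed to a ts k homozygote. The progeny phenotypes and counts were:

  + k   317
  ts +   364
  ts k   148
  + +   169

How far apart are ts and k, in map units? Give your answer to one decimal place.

The two most frequent classes, + k (317) and ts + (364), are the parental types, so the F1 was + k / ts +.
The recombinant classes are + + and ts k: 169 + 148 = 317.
Recombination frequency = 317/998 = 0.3176 ≈ 31.8%, i.e. 31.8 map units.

31.8 map units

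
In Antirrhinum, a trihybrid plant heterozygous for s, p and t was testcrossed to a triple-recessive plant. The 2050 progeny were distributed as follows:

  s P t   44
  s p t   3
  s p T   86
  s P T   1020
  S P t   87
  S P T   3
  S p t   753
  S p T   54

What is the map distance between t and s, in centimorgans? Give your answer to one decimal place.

5.1 centimorgans

The two most frequent reciprocal classes, s P T and S p t, are the parental types, so the F1 was s P T / S p t.
The two rarest classes, S P T and s p t, are the double crossovers. Comparing them with the parentals, only the s allele has switched, so s is the middle locus and the order is p – s – t.
Crossovers in the s–t interval produce the single-crossover classes s P t and S p T (44 + 54 = 98) plus the double crossovers (6).
RF(s–t) = (98 + 6) / 2050 = 104/2050 = 0.0507 → 5.1 centimorgans.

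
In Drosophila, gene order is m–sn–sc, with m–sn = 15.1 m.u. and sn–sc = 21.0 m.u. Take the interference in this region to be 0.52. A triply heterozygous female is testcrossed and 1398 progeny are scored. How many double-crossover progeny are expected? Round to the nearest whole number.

21

Map distances give recombination frequencies of 0.151 and 0.210 for the two intervals.
With interference 0.52 (so coincidence = 0.48), expected double-crossover frequency = 0.151 × 0.210 × 0.48 = 0.01522.
Expected number = 0.01522 × 1398 = 21.28 ≈ 21.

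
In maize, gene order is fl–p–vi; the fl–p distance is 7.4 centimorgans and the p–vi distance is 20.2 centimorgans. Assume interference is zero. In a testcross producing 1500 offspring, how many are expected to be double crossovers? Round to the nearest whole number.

22

Map distances give recombination frequencies of 0.074 and 0.202 for the two intervals.
With no interference, expected double-crossover frequency = 0.074 × 0.202 = 0.01495.
Expected number = 0.01495 × 1500 = 22.42 ≈ 22.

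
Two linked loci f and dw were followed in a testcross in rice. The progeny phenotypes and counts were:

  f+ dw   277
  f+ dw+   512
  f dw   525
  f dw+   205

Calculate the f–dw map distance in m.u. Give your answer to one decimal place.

31.7 m.u.

The two most frequent classes, f+ dw+ (512) and f dw (525), are the parental types, so the F1 was f+ dw+ / f dw.
The recombinant classes are f+ dw and f dw+: 277 + 205 = 482.
Recombination frequency = 482/1519 = 0.3173 ≈ 31.7%, i.e. 31.7 m.u.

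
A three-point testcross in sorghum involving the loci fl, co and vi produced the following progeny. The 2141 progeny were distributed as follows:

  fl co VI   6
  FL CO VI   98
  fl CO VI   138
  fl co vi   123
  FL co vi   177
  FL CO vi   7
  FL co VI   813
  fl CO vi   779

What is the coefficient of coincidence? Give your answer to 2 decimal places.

0.36

The two most frequent reciprocal classes, FL co VI and fl CO vi, are the parental types, so the F1 was FL co VI / fl CO vi.
The two rarest classes, fl co VI and FL CO vi, are the double crossovers. Comparing them with the parentals, only the fl allele has switched, so fl is the middle locus and the order is co – fl – vi.
co–fl: (221 + 13)/2141 = 0.1093; fl–vi: (315 + 13)/2141 = 0.1532.
Expected DCO frequency = 0.1093 × 0.1532 ≈ 0.01674; observed = 13/2141 ≈ 0.00607.
Coefficient of coincidence = 0.00607/0.01674 ≈ 0.36.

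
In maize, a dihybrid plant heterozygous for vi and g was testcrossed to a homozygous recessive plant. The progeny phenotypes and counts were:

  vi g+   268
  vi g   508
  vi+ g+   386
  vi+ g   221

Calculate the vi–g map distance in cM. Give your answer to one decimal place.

35.4 cM

The two most frequent classes, vi+ g+ (386) and vi g (508), are the parental types, so the F1 was vi+ g+ / vi g.
The recombinant classes are vi+ g and vi g+: 221 + 268 = 489.
Recombination frequency = 489/1383 = 0.3536 ≈ 35.4%, i.e. 35.4 cM.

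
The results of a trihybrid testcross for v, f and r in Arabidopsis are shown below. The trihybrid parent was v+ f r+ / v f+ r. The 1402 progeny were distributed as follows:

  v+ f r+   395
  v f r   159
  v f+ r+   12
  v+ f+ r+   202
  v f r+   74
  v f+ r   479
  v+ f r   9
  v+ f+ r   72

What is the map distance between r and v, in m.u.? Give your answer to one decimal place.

The two rarest classes, v+ f r and v f+ r+, are the double crossovers. Comparing them with the parentals, only the r allele has switched, so r is the middle locus and the order is v – r – f.
Crossovers in the v–r interval produce the single-crossover classes v f r+ and v+ f+ r (74 + 72 = 146) plus the double crossovers (21).
RF(v–r) = (146 + 21) / 1402 = 167/1402 = 0.1191 → 11.9 m.u.

11.9 m.u.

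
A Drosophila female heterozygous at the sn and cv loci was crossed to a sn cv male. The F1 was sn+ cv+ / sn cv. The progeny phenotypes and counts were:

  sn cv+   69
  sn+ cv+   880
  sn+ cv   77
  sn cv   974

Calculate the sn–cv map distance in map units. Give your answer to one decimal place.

7.3 map units

The recombinant classes are sn+ cv and sn cv+: 77 + 69 = 146.
Recombination frequency = 146/2000 = 0.0730 ≈ 7.3%, i.e. 7.3 map units.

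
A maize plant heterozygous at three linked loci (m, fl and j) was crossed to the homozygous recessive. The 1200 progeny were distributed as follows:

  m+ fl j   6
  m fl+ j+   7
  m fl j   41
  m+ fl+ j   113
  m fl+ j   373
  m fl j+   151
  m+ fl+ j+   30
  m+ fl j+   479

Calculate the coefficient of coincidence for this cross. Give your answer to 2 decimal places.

0.67

The two most frequent reciprocal classes, m fl+ j and m+ fl j+, are the parental types, so the F1 was m fl+ j / m+ fl j+.
The two rarest classes, m fl+ j+ and m+ fl j, are the double crossovers. Comparing them with the parentals, only the j allele has switched, so j is the middle locus and the order is m – j – fl.
m–j: (264 + 13)/1200 = 0.2308; j–fl: (71 + 13)/1200 = 0.0700.
Expected DCO frequency = 0.2308 × 0.0700 ≈ 0.01616; observed = 13/1200 ≈ 0.01083.
Coefficient of coincidence = 0.01083/0.01616 ≈ 0.67.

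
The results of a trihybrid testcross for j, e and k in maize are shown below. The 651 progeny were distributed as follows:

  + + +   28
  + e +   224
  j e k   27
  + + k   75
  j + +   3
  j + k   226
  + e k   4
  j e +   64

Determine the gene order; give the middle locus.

The two most frequent reciprocal classes, + e + and j + k, are the parental types, so the F1 was + e + / j + k.
The two rarest classes, + e k and j + +, are the double crossovers. Comparing them with the parentals, only the k allele has switched, so k is the middle locus and the order is j – k – e.

k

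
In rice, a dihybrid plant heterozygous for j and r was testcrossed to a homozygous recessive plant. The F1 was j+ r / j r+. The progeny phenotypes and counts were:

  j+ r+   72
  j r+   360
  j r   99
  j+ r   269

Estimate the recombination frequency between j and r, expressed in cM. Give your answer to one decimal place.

21.4 cM

The recombinant classes are j+ r+ and j r: 72 + 99 = 171.
Recombination frequency = 171/800 = 0.2137 ≈ 21.4%, i.e. 21.4 cM.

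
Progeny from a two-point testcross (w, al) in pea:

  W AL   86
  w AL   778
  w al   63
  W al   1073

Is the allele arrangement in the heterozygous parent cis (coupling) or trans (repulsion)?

The two most frequent classes are W al (1073) and w AL (778); these are the parental (non-recombinant) types.
So the F1 carried W al on one chromosome and w AL on the other — the recessive alleles are on opposite chromosomes (trans / repulsion).

trans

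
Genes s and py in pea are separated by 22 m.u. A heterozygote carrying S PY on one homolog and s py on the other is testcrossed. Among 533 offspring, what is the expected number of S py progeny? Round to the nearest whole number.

A map distance of 22 m.u. corresponds to a recombination frequency of 0.220.
The F1 is S PY / s py, so S py is a recombinant gamete class with expected frequency r/2 = 0.220/2 = 0.1100.
Expected number = 0.1100 × 533 = 58.63 ≈ 59.

59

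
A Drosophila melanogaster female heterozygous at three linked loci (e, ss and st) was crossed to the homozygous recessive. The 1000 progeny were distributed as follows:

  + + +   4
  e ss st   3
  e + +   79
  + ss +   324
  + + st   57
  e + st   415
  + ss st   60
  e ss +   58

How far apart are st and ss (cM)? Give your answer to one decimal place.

14.6 cM

The two most frequent reciprocal classes, + ss + and e + st, are the parental types, so the F1 was + ss + / e + st.
The two rarest classes, + + + and e ss st, are the double crossovers. Comparing them with the parentals, only the ss allele has switched, so ss is the middle locus and the order is e – ss – st.
Crossovers in the ss–st interval produce the single-crossover classes + ss st and e + + (60 + 79 = 139) plus the double crossovers (7).
RF(ss–st) = (139 + 7) / 1000 = 146/1000 = 0.1460 → 14.6 cM.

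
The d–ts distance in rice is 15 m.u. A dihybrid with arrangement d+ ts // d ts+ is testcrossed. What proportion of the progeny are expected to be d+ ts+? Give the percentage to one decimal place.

7.5%

A map distance of 15 m.u. corresponds to a recombination frequency of 0.150.
The F1 is d+ ts / d ts+, so d+ ts+ is a recombinant gamete class with expected frequency r/2 = 0.150/2 = 0.0750.
That is 0.0750 = 7.5% of the progeny.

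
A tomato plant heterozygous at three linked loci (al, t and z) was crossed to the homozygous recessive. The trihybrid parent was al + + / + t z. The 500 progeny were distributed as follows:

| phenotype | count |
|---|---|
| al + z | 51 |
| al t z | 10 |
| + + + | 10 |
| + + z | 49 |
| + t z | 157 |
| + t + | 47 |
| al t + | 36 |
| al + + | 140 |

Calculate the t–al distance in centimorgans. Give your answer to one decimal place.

The two rarest classes, + + + and al t z, are the double crossovers. Comparing them with the parentals, only the al allele has switched, so al is the middle locus and the order is t – al – z.
Crossovers in the t–al interval produce the single-crossover classes al t + and + + z (36 + 49 = 85) plus the double crossovers (20).
RF(t–al) = (85 + 20) / 500 = 105/500 = 0.2100 → 21.0 centimorgans.

21.0 centimorgans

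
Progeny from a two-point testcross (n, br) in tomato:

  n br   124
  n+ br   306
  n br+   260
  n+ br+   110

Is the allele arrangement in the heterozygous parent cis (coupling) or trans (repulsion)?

trans

The two most frequent classes are n+ br (306) and n br+ (260); these are the parental (non-recombinant) types.
So the F1 carried n+ br on one chromosome and n br+ on the other — the recessive alleles are on opposite chromosomes (trans / repulsion).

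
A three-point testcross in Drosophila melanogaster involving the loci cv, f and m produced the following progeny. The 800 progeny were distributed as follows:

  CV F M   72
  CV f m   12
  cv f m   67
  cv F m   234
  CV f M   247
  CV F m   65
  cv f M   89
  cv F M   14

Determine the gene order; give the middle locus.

The two most frequent reciprocal classes, CV f M and cv F m, are the parental types, so the F1 was CV f M / cv F m.
The two rarest classes, CV f m and cv F M, are the double crossovers. Comparing them with the parentals, only the m allele has switched, so m is the middle locus and the order is cv – m – f.

m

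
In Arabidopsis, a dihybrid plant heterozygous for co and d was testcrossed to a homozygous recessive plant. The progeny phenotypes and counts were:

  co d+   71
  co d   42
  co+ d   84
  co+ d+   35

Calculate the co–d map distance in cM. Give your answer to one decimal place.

The two most frequent classes, co+ d (84) and co d+ (71), are the parental types, so the F1 was co+ d / co d+.
The recombinant classes are co+ d+ and co d: 35 + 42 = 77.
Recombination frequency = 77/232 = 0.3319 ≈ 33.2%, i.e. 33.2 cM.

33.2 cM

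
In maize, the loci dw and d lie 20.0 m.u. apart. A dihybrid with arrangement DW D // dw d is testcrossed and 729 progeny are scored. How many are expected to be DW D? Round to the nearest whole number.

A map distance of 20.0 m.u. corresponds to a recombination frequency of 0.200.
The F1 is DW D / dw d, so DW D is a parental gamete class with expected frequency (1 − r)/2 = 0.800/2 = 0.4000.
Expected number = 0.4000 × 729 = 291.60 ≈ 292.

292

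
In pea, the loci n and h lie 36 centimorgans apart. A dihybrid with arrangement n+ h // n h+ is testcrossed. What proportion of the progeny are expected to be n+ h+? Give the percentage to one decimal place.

A map distance of 36 centimorgans corresponds to a recombination frequency of 0.360.
The F1 is n+ h / n h+, so n+ h+ is a recombinant gamete class with expected frequency r/2 = 0.360/2 = 0.1800.
That is 0.1800 = 18.0% of the progeny.

18.0%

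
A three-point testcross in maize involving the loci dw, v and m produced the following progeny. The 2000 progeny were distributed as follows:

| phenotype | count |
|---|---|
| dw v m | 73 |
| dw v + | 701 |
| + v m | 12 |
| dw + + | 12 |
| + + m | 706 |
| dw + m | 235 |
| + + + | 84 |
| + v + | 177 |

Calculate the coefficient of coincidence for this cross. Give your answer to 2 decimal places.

0.61

The two most frequent reciprocal classes, dw v + and + + m, are the parental types, so the F1 was dw v + / + + m.
The two rarest classes, dw + + and + v m, are the double crossovers. Comparing them with the parentals, only the v allele has switched, so v is the middle locus and the order is m – v – dw.
m–v: (157 + 24)/2000 = 0.0905; v–dw: (412 + 24)/2000 = 0.2180.
Expected DCO frequency = 0.0905 × 0.2180 ≈ 0.01973; observed = 24/2000 ≈ 0.01200.
Coefficient of coincidence = 0.01200/0.01973 ≈ 0.61.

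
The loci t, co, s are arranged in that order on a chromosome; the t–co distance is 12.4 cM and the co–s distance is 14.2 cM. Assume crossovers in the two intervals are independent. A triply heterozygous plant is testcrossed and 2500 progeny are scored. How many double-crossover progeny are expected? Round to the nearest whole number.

44

Map distances give recombination frequencies of 0.124 and 0.142 for the two intervals.
With no interference, expected double-crossover frequency = 0.124 × 0.142 = 0.01761.
Expected number = 0.01761 × 2500 = 44.02 ≈ 44.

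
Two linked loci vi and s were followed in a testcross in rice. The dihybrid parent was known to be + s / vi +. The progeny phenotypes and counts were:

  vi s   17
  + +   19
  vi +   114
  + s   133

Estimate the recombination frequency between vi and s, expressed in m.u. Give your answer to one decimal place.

The recombinant classes are + + and vi s: 19 + 17 = 36.
Recombination frequency = 36/283 = 0.1272 ≈ 12.7%, i.e. 12.7 m.u.

12.7 m.u.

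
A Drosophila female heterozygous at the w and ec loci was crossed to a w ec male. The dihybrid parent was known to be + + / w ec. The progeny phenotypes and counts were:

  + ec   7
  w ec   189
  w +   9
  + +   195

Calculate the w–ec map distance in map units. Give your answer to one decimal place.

The recombinant classes are + ec and w +: 7 + 9 = 16.
Recombination frequency = 16/400 = 0.0400 ≈ 4.0%, i.e. 4.0 map units.

4.0 map units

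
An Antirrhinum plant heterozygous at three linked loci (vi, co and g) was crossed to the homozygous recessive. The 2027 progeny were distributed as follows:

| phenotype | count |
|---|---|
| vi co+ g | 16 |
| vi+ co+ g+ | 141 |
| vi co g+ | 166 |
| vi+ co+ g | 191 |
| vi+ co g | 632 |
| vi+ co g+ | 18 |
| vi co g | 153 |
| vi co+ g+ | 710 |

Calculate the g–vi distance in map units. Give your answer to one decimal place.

The two most frequent reciprocal classes, vi co+ g+ and vi+ co g, are the parental types, so the F1 was vi co+ g+ / vi+ co g.
The two rarest classes, vi co+ g and vi+ co g+, are the double crossovers. Comparing them with the parentals, only the g allele has switched, so g is the middle locus and the order is vi – g – co.
Crossovers in the vi–g interval produce the single-crossover classes vi+ co+ g+ and vi co g (141 + 153 = 294) plus the double crossovers (34).
RF(vi–g) = (294 + 34) / 2027 = 328/2027 = 0.1618 → 16.2 map units.

16.2 map units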